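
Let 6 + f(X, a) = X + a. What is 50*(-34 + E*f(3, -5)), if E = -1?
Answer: -1300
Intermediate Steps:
f(X, a) = -6 + X + a (f(X, a) = -6 + (X + a) = -6 + X + a)
50*(-34 + E*f(3, -5)) = 50*(-34 - (-6 + 3 - 5)) = 50*(-34 - 1*(-8)) = 50*(-34 + 8) = 50*(-26) = -1300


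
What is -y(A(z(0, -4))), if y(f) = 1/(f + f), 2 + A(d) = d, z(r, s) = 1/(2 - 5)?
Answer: 3/14 ≈ 0.21429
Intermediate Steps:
z(r, s) = -⅓ (z(r, s) = 1/(-3) = -⅓)
A(d) = -2 + d
y(f) = 1/(2*f)
-y(A(z(0, -4))) = -1/(2*(-2 - ⅓)) = -1/(2*(-7/3)) = -(-3)/(2*7) = -1*(-3/14) = 3/14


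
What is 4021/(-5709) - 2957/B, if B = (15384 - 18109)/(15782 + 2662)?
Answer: 311351668547/15557025 ≈ 20014.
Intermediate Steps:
B = -2725/18444 ≈ -0.14774
4021/(-5709) - 2957/B = 4021/(-5709) - 2957/(-2725/18444) = 4021*(-1/5709) - 2957*(-18444/2725) = -4021/5709 + 54538908/2725 = 311351668547/15557025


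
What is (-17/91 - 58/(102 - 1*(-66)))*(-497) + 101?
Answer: 57007/156 ≈ 365.43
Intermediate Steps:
(-17/91 - 58/(102 - 1*(-66)))*(-497) + 101 = (-17*1/91 - 58/(102 + 66))*(-497) + 101 = (-17/91 - 58/168)*(-497) + 101 = (-17/91 - 58*1/168)*(-497) + 101 = (-17/91 - 29/84)*(-497) + 101 = -83/156*(-497) + 101 = 41251/156 + 101 = 57007/156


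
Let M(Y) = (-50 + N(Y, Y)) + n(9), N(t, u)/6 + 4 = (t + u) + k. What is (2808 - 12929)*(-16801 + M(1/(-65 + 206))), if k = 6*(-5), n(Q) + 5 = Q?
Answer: 8110898553/47 ≈ 1.7257e+8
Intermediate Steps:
n(Q) = -5 + Q
k = -30
N(t, u) = -204 + 6*t + 6*u (N(t, u) = -24 + 6*((t + u) - 30) = -24 + 6*(-30 + t + u) = -24 + (-180 + 6*t + 6*u) = -204 + 6*t + 6*u)
M(Y) = -250 + 12*Y (M(Y) = (-50 + (-204 + 6*Y + 6*Y)) + (-5 + 9) = (-50 + (-204 + 12*Y)) + 4 = (-254 + 12*Y) + 4 = -250 + 12*Y)
(2808 - 12929)*(-16801 + M(1/(-65 + 206))) = (2808 - 12929)*(-16801 + (-250 + 12/(-65 + 206))) = -10121*(-16801 + (-250 + 12/141)) = -10121*(-16801 + (-250 + 12*(1/141))) = -10121*(-16801 + (-250 + 4/47)) = -10121*(-16801 - 11746/47) = -10121*(-801393/47) = 8110898553/47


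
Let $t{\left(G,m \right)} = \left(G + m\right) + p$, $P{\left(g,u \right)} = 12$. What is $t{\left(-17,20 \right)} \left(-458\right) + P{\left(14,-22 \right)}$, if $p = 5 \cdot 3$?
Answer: $-8232$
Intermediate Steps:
$p = 15$
$t{\left(G,m \right)} = 15 + G + m$ ($t{\left(G,m \right)} = \left(G + m\right) + 15 = 15 + G + m$)
$t{\left(-17,20 \right)} \left(-458\right) + P{\left(14,-22 \right)} = \left(15 - 17 + 20\right) \left(-458\right) + 12 = 18 \left(-458\right) + 12 = -8244 + 12 = -8232$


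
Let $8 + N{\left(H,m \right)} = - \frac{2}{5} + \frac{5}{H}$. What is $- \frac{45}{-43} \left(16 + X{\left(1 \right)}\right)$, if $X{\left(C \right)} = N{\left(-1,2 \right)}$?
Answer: $\frac{117}{43} \approx 2.7209$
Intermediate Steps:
$N{\left(H,m \right)} = - \frac{42}{5} + \frac{5}{H}$ ($N{\left(H,m \right)} = -8 + \left(- \frac{2}{5} + \frac{5}{H}\right) = -8 + \left(\left(-2\right) \frac{1}{5} + \frac{5}{H}\right) = -8 - \left(\frac{2}{5} - \frac{5}{H}\right) = - \frac{42}{5} + \frac{5}{H}$)
$X{\left(C \right)} = - \frac{67}{5}$ ($X{\left(C \right)} = - \frac{42}{5} + \frac{5}{-1} = - \frac{42}{5} + 5 \left(-1\right) = - \frac{42}{5} - 5 = - \frac{67}{5}$)
$- \frac{45}{-43} \left(16 + X{\left(1 \right)}\right) = - \frac{45}{-43} \left(16 - \frac{67}{5}\right) = \left(-45\right) \left(- \frac{1}{43}\right) \frac{13}{5} = \frac{45}{43} \cdot \frac{13}{5} = \frac{117}{43}$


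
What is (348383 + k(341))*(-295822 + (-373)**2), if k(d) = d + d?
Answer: -54696042045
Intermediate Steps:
k(d) = 2*d
(348383 + k(341))*(-295822 + (-373)**2) = (348383 + 2*341)*(-295822 + (-373)**2) = (348383 + 682)*(-295822 + 139129) = 349065*(-156693) = -54696042045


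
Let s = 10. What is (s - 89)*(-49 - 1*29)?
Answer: 6162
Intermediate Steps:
(s - 89)*(-49 - 1*29) = (10 - 89)*(-49 - 1*29) = -79*(-49 - 29) = -79*(-78) = 6162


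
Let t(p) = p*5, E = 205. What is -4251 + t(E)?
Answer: -3226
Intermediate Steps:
t(p) = 5*p
-4251 + t(E) = -4251 + 5*205 = -4251 + 1025 = -3226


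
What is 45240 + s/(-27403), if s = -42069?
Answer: 1239753789/27403 ≈ 45242.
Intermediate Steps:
45240 + s/(-27403) = 45240 - 42069/(-27403) = 45240 - 42069*(-1/27403) = 45240 + 42069/27403 = 1239753789/27403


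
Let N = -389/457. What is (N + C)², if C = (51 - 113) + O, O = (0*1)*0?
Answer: 825010729/208849 ≈ 3950.3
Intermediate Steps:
O = 0 (O = 0*0 = 0)
C = -62 (C = (51 - 113) + 0 = -62 + 0 = -62)
N = -389/457 (N = -389*1/457 = -389/457 ≈ -0.85120)
(N + C)² = (-389/457 - 62)² = (-28723/457)² = 825010729/208849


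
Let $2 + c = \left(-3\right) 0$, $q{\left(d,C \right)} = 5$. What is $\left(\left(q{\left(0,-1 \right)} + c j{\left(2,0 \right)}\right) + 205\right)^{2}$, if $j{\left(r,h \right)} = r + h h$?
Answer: $42436$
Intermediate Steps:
$j{\left(r,h \right)} = r + h^{2}$
$c = -2$ ($c = -2 - 0 = -2 + 0 = -2$)
$\left(\left(q{\left(0,-1 \right)} + c j{\left(2,0 \right)}\right) + 205\right)^{2} = \left(\left(5 - 2 \left(2 + 0^{2}\right)\right) + 205\right)^{2} = \left(\left(5 - 2 \left(2 + 0\right)\right) + 205\right)^{2} = \left(\left(5 - 4\right) + 205\right)^{2} = \left(1 + 205\right)^{2} = 206^{2} = 42436$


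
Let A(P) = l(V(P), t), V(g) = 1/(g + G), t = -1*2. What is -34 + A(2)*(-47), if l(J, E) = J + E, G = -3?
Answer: 107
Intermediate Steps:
t = -2
V(g) = 1/(-3 + g) (V(g) = 1/(g - 3) = 1/(-3 + g))
l(J, E) = E + J
A(P) = -2 + 1/(-3 + P)
-34 + A(2)*(-47) = -34 + ((7 - 2*2)/(-3 + 2))*(-47) = -34 + ((7 - 4)/(-1))*(-47) = -34 - 1*3*(-47) = -34 - 3*(-47) = -34 + 141 = 107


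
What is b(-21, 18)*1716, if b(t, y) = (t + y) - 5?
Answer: -13728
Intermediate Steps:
b(t, y) = -5 + t + y
b(-21, 18)*1716 = (-5 - 21 + 18)*1716 = -8*1716 = -13728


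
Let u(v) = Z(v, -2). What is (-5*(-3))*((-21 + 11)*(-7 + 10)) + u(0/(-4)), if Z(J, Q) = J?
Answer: -450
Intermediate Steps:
u(v) = v
(-5*(-3))*((-21 + 11)*(-7 + 10)) + u(0/(-4)) = (-5*(-3))*((-21 + 11)*(-7 + 10)) + 0/(-4) = 15*(-10*3) + 0*(-¼) = 15*(-30) + 0 = -450 + 0 = -450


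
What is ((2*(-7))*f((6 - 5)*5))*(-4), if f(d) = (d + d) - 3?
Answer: 392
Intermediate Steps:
f(d) = -3 + 2*d (f(d) = 2*d - 3 = -3 + 2*d)
((2*(-7))*f((6 - 5)*5))*(-4) = ((2*(-7))*(-3 + 2*((6 - 5)*5)))*(-4) = -14*(-3 + 2*(1*5))*(-4) = -14*(-3 + 2*5)*(-4) = -14*(-3 + 10)*(-4) = -14*7*(-4) = -98*(-4) = 392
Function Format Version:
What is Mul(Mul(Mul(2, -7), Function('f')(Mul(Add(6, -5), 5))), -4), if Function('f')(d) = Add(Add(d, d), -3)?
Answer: 392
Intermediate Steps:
Function('f')(d) = Add(-3, Mul(2, d)) (Function('f')(d) = Add(Mul(2, d), -3) = Add(-3, Mul(2, d)))
Mul(Mul(Mul(2, -7), Function('f')(Mul(Add(6, -5), 5))), -4) = Mul(Mul(Mul(2, -7), Add(-3, Mul(2, Mul(Add(6, -5), 5)))), -4) = Mul(Mul(-14, Add(-3, Mul(2, Mul(1, 5)))), -4) = Mul(Mul(-14, Add(-3, Mul(2, 5))), -4) = Mul(Mul(-14, Add(-3, 10)), -4) = Mul(Mul(-14, 7), -4) = Mul(-98, -4) = 392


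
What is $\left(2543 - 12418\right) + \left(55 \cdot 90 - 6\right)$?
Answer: $-4931$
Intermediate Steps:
$\left(2543 - 12418\right) + \left(55 \cdot 90 - 6\right) = -9875 + \left(4950 - 6\right) = -9875 + 4944 = -4931$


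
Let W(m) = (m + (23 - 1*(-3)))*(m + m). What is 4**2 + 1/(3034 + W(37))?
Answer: 123137/7696 ≈ 16.000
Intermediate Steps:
W(m) = 2*m*(26 + m) (W(m) = (m + (23 + 3))*(2*m) = (m + 26)*(2*m) = (26 + m)*(2*m) = 2*m*(26 + m))
4**2 + 1/(3034 + W(37)) = 4**2 + 1/(3034 + 2*37*(26 + 37)) = 16 + 1/(3034 + 2*37*63) = 16 + 1/(3034 + 4662) = 16 + 1/7696 = 123137/7696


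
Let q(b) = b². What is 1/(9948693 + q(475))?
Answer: 1/10174318 ≈ 9.8287e-8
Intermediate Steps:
1/(9948693 + q(475)) = 1/(9948693 + 475²) = 1/(9948693 + 225625) = 1/10174318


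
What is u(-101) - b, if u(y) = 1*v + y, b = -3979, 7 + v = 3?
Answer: 3874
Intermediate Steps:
v = -4 (v = -7 + 3 = -4)
u(y) = -4 + y (u(y) = 1*(-4) + y = -4 + y)
u(-101) - b = (-4 - 101) - 1*(-3979) = -105 + 3979 = 3874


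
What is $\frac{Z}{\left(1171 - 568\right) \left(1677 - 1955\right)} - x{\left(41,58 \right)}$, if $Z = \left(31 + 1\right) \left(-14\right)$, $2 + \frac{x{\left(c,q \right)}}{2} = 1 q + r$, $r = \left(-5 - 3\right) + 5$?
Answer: $- \frac{8884378}{83817} \approx -106.0$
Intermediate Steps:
$r = -3$ ($r = -8 + 5 = -3$)
$x{\left(c,q \right)} = -10 + 2 q$ ($x{\left(c,q \right)} = -4 + 2 \left(1 q - 3\right) = -4 + 2 \left(q - 3\right) = -4 + 2 \left(-3 + q\right) = -4 + \left(-6 + 2 q\right) = -10 + 2 q$)
$Z = -448$ ($Z = 32 \left(-14\right) = -448$)
$\frac{Z}{\left(1171 - 568\right) \left(1677 - 1955\right)} - x{\left(41,58 \right)} = - \frac{448}{\left(1171 - 568\right) \left(1677 - 1955\right)} - \left(-10 + 2 \cdot 58\right) = - \frac{448}{603 \left(-278\right)} - \left(-10 + 116\right) = - \frac{448}{-167634} - 106 = \left(-448\right) \left(- \frac{1}{167634}\right) - 106 = \frac{224}{83817} - 106 = - \frac{8884378}{83817}$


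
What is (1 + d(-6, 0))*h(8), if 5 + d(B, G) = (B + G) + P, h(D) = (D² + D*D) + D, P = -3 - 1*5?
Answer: -2448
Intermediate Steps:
P = -8 (P = -3 - 5 = -8)
h(D) = D + 2*D² (h(D) = (D² + D²) + D = 2*D² + D = D + 2*D²)
d(B, G) = -13 + B + G (d(B, G) = -5 + ((B + G) - 8) = -5 + (-8 + B + G) = -13 + B + G)
(1 + d(-6, 0))*h(8) = (1 + (-13 - 6 + 0))*(8*(1 + 2*8)) = (1 - 19)*(8*(1 + 16)) = -144*17 = -18*136 = -2448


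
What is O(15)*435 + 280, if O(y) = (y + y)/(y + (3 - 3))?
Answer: 1150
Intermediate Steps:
O(y) = 2 (O(y) = (2*y)/(y + 0) = (2*y)/y = 2)
O(15)*435 + 280 = 2*435 + 280 = 870 + 280 = 1150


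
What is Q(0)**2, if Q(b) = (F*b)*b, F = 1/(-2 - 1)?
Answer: 0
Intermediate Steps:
F = -1/3 (F = 1/(-3) = -1/3 ≈ -0.33333)
Q(b) = -b**2/3 (Q(b) = (-b/3)*b = -b**2/3)
Q(0)**2 = (-1/3*0**2)**2 = (-1/3*0)**2 = 0**2 = 0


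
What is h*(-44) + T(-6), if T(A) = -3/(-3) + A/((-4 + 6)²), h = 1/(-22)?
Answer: 3/2 ≈ 1.5000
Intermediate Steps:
h = -1/22 ≈ -0.045455
T(A) = 1 + A/4 (T(A) = -3*(-⅓) + A/(2²) = 1 + A/4)
h*(-44) + T(-6) = -1/22*(-44) + (1 + (¼)*(-6)) = 2 + (1 - 3/2) = 2 - ½ = 3/2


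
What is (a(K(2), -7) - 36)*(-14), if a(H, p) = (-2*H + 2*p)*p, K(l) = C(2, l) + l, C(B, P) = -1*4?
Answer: -476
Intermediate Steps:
C(B, P) = -4
K(l) = -4 + l
a(H, p) = p*(-2*H + 2*p)
(a(K(2), -7) - 36)*(-14) = (2*(-7)*(-7 - (-4 + 2)) - 36)*(-14) = (2*(-7)*(-7 - 1*(-2)) - 36)*(-14) = (2*(-7)*(-7 + 2) - 36)*(-14) = (2*(-7)*(-5) - 36)*(-14) = (70 - 36)*(-14) = 34*(-14) = -476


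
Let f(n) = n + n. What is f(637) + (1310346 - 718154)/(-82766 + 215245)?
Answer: 169370438/132479 ≈ 1278.5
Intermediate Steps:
f(n) = 2*n
f(637) + (1310346 - 718154)/(-82766 + 215245) = 2*637 + (1310346 - 718154)/(-82766 + 215245) = 1274 + 592192/132479 = 169370438/132479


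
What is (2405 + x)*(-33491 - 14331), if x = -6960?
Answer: 217829210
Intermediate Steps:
(2405 + x)*(-33491 - 14331) = (2405 - 6960)*(-33491 - 14331) = -4555*(-47822) = 217829210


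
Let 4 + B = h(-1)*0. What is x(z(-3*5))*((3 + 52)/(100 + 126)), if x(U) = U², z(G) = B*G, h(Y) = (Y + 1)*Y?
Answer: 99000/113 ≈ 876.11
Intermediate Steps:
h(Y) = Y*(1 + Y) (h(Y) = (1 + Y)*Y = Y*(1 + Y))
B = -4 (B = -4 - (1 - 1)*0 = -4 - 1*0*0 = -4 + 0*0 = -4 + 0 = -4)
z(G) = -4*G
x(z(-3*5))*((3 + 52)/(100 + 126)) = (-(-12)*5)²*((3 + 52)/(100 + 126)) = (-4*(-15))²*(55/226) = 60²*(55*(1/226)) = 3600*(55/226) = 99000/113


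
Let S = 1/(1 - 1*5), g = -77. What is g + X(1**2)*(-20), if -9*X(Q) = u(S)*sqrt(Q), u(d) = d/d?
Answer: -673/9 ≈ -74.778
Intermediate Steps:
S = -1/4 (S = 1/(1 - 5) = 1/(-4) = -1/4 ≈ -0.25000)
u(d) = 1
X(Q) = -sqrt(Q)/9
g + X(1**2)*(-20) = -77 - sqrt(1**2)/9*(-20) = -77 - sqrt(1)/9*(-20) = -77 - 1/9*1*(-20) = -77 - 1/9*(-20) = -77 + 20/9 = -673/9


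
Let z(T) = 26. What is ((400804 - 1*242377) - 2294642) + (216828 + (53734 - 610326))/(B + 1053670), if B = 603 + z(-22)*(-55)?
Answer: -2249099349009/1052843 ≈ -2.1362e+6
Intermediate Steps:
B = -827 (B = 603 + 26*(-55) = 603 - 1430 = -827)
((400804 - 1*242377) - 2294642) + (216828 + (53734 - 610326))/(B + 1053670) = ((400804 - 1*242377) - 2294642) + (216828 + (53734 - 610326))/(-827 + 1053670) = ((400804 - 242377) - 2294642) + (216828 - 556592)/1052843 = (158427 - 2294642) - 339764*1/1052843 = -2136215 - 339764/1052843 = -2249099349009/1052843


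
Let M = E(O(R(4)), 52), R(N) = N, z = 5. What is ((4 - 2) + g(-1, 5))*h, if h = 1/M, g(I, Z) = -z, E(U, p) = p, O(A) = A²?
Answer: -3/52 ≈ -0.057692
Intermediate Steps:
g(I, Z) = -5 (g(I, Z) = -1*5 = -5)
M = 52
h = 1/52 ≈ 0.019231
((4 - 2) + g(-1, 5))*h = ((4 - 2) - 5)*(1/52) = (2 - 5)*(1/52) = -3*1/52 = -3/52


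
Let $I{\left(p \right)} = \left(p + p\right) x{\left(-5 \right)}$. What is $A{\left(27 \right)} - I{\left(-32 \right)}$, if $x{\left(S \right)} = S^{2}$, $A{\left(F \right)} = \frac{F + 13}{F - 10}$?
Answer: $\frac{27240}{17} \approx 1602.4$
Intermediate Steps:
$A{\left(F \right)} = \frac{13 + F}{-10 + F}$
$I{\left(p \right)} = 50 p$ ($I{\left(p \right)} = \left(p + p\right) \left(-5\right)^{2} = 2 p 25 = 50 p$)
$A{\left(27 \right)} - I{\left(-32 \right)} = \frac{13 + 27}{-10 + 27} - 50 \left(-32\right) = \frac{1}{17} \cdot 40 - -1600 = \frac{1}{17} \cdot 40 + 1600 = \frac{40}{17} + 1600 = \frac{27240}{17}$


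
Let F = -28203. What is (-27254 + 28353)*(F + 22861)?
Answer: -5870858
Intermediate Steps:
(-27254 + 28353)*(F + 22861) = (-27254 + 28353)*(-28203 + 22861) = 1099*(-5342) = -5870858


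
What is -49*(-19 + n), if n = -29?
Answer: 2352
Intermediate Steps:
-49*(-19 + n) = -49*(-19 - 29) = -49*(-48) = 2352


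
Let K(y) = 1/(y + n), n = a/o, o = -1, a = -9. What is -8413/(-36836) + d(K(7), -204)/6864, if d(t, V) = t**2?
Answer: 3695806457/16181907456 ≈ 0.22839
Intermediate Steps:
n = 9 (n = -9/(-1) = -9*(-1) = 9)
K(y) = 1/(9 + y) (K(y) = 1/(y + 9) = 1/(9 + y))
-8413/(-36836) + d(K(7), -204)/6864 = -8413/(-36836) + (1/(9 + 7))**2/6864 = -8413*(-1/36836) + (1/16)**2*(1/6864) = 8413/36836 + (1/16)**2*(1/6864) = 8413/36836 + (1/256)*(1/6864) = 8413/36836 + 1/1757184 = 3695806457/16181907456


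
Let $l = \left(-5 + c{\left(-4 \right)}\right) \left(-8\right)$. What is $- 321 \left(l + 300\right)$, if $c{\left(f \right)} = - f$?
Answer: $-98868$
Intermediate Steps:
$l = 8$ ($l = \left(-5 - -4\right) \left(-8\right) = \left(-5 + 4\right) \left(-8\right) = \left(-1\right) \left(-8\right) = 8$)
$- 321 \left(l + 300\right) = - 321 \left(8 + 300\right) = \left(-321\right) 308 = -98868$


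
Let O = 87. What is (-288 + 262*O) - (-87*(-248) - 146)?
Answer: 1076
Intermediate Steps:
(-288 + 262*O) - (-87*(-248) - 146) = (-288 + 262*87) - (-87*(-248) - 146) = (-288 + 22794) - (21576 - 146) = 22506 - 1*21430 = 22506 - 21430 = 1076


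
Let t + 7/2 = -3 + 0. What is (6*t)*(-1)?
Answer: 39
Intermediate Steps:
t = -13/2 (t = -7/2 + (-3 + 0) = -7/2 - 3 = -13/2 ≈ -6.5000)
(6*t)*(-1) = (6*(-13/2))*(-1) = -39*(-1) = 39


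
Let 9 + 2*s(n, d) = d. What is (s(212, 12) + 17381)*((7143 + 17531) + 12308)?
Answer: 642839615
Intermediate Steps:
s(n, d) = -9/2 + d/2
(s(212, 12) + 17381)*((7143 + 17531) + 12308) = ((-9/2 + (½)*12) + 17381)*((7143 + 17531) + 12308) = ((-9/2 + 6) + 17381)*(24674 + 12308) = (3/2 + 17381)*36982 = (34765/2)*36982 = 642839615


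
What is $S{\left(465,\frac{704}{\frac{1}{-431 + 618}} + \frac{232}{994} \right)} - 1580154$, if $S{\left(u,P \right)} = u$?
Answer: $-1579689$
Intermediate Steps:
$S{\left(465,\frac{704}{\frac{1}{-431 + 618}} + \frac{232}{994} \right)} - 1580154 = 465 - 1580154 = -1579689$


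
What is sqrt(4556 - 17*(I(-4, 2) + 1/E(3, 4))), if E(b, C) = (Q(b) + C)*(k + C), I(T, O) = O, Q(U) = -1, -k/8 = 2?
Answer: sqrt(162809)/6 ≈ 67.249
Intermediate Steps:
k = -16 (k = -8*2 = -16)
E(b, C) = (-1 + C)*(-16 + C)
sqrt(4556 - 17*(I(-4, 2) + 1/E(3, 4))) = sqrt(4556 - 17*(2 + 1/(16 + 4**2 - 17*4))) = sqrt(4556 - 17*(2 + 1/(16 + 16 - 68))) = sqrt(4556 - 17*(2 + 1/(-36))) = sqrt(4556 - 17*(2 - 1/36)) = sqrt(4556 - 17*71/36) = sqrt(4556 - 1207/36) = sqrt(162809/36) = sqrt(162809)/6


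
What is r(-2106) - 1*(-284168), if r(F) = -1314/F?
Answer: 33247729/117 ≈ 2.8417e+5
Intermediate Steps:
r(-2106) - 1*(-284168) = -1314/(-2106) - 1*(-284168) = -1314*(-1/2106) + 284168 = 73/117 + 284168 = 33247729/117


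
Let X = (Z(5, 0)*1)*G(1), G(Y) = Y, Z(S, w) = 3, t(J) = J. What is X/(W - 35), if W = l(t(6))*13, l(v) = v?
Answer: 3/43 ≈ 0.069767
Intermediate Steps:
W = 78 (W = 6*13 = 78)
X = 3 (X = (3*1)*1 = 3*1 = 3)
X/(W - 35) = 3/(78 - 35) = 3/43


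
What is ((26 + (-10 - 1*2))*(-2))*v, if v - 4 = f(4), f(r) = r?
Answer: -224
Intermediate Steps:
v = 8 (v = 4 + 4 = 8)
((26 + (-10 - 1*2))*(-2))*v = ((26 + (-10 - 1*2))*(-2))*8 = ((26 + (-10 - 2))*(-2))*8 = ((26 - 12)*(-2))*8 = (14*(-2))*8 = -28*8 = -224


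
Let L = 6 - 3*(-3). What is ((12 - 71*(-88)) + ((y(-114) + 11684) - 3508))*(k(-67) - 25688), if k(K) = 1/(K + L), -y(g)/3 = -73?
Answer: -19575811935/52 ≈ -3.7646e+8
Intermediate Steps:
L = 15 (L = 6 + 9 = 15)
y(g) = 219 (y(g) = -3*(-73) = 219)
k(K) = 1/(15 + K) (k(K) = 1/(K + 15) = 1/(15 + K))
((12 - 71*(-88)) + ((y(-114) + 11684) - 3508))*(k(-67) - 25688) = ((12 - 71*(-88)) + ((219 + 11684) - 3508))*(1/(15 - 67) - 25688) = ((12 + 6248) + (11903 - 3508))*(1/(-52) - 25688) = (6260 + 8395)*(-1/52 - 25688) = 14655*(-1335777/52) = -19575811935/52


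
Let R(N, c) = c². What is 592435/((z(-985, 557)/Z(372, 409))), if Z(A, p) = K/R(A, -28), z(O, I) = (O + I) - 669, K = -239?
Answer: 141591965/860048 ≈ 164.63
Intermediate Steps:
z(O, I) = -669 + I + O (z(O, I) = (I + O) - 669 = -669 + I + O)
Z(A, p) = -239/784 (Z(A, p) = -239/((-28)²) = -239/784)
592435/((z(-985, 557)/Z(372, 409))) = 592435/(((-669 + 557 - 985)/(-239/784))) = 592435/((-1097*(-784/239))) = 592435/(860048/239) = 592435*(239/860048) = 141591965/860048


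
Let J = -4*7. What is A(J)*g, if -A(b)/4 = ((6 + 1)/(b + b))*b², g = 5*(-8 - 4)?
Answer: -23520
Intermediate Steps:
g = -60 (g = 5*(-12) = -60)
J = -28
A(b) = -14*b (A(b) = -4*(6 + 1)/(b + b)*b² = -4*7/((2*b))*b² = -4*7*(1/(2*b))*b² = -4*7/(2*b)*b² = -14*b)
A(J)*g = -14*(-28)*(-60) = 392*(-60) = -23520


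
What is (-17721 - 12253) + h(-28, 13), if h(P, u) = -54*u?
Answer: -30676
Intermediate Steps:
(-17721 - 12253) + h(-28, 13) = (-17721 - 12253) - 54*13 = -29974 - 702 = -30676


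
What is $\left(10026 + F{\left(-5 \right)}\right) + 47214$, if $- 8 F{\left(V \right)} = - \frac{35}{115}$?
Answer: $\frac{10532167}{184} \approx 57240.0$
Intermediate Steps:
$F{\left(V \right)} = \frac{7}{184}$ ($F{\left(V \right)} = - \frac{\left(-35\right) \frac{1}{115}}{8} = \left(- \frac{1}{8}\right) \left(- \frac{7}{23}\right) = \frac{7}{184}$)
$\left(10026 + F{\left(-5 \right)}\right) + 47214 = \left(10026 + \frac{7}{184}\right) + 47214 = \frac{1844791}{184} + 47214 = \frac{10532167}{184}$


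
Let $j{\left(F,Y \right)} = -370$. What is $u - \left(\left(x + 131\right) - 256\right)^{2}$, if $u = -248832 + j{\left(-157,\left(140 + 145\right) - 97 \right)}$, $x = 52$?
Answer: $-254531$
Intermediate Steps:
$u = -249202$ ($u = -248832 - 370 = -249202$)
$u - \left(\left(x + 131\right) - 256\right)^{2} = -249202 - \left(\left(52 + 131\right) - 256\right)^{2} = -249202 - \left(183 - 256\right)^{2} = -249202 - \left(-73\right)^{2} = -249202 - 5329 = -254531$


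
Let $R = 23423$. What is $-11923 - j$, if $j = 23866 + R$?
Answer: $-59212$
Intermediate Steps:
$j = 47289$ ($j = 23866 + 23423 = 47289$)
$-11923 - j = -11923 - 47289 = -59212$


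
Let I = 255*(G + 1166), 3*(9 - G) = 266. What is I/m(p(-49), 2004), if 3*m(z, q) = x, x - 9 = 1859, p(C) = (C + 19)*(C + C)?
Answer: 831045/1868 ≈ 444.88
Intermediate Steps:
G = -239/3 (G = 9 - 1/3*266 = 9 - 266/3 = -239/3 ≈ -79.667)
p(C) = 2*C*(19 + C) (p(C) = (19 + C)*(2*C) = 2*C*(19 + C))
x = 1868 (x = 9 + 1859 = 1868)
m(z, q) = 1868/3 (m(z, q) = (1/3)*1868 = 1868/3)
I = 277015 (I = 255*(-239/3 + 1166) = 255*(3259/3) = 277015)
I/m(p(-49), 2004) = 277015/(1868/3) = 277015*(3/1868) = 831045/1868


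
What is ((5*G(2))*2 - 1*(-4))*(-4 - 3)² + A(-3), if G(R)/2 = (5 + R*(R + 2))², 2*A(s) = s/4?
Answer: 1326525/8 ≈ 1.6582e+5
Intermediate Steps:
A(s) = s/8 (A(s) = (s/4)/2 = s/8)
G(R) = 2*(5 + R*(2 + R))² (G(R) = 2*(5 + R*(R + 2))² = 2*(5 + R*(2 + R))²)
((5*G(2))*2 - 1*(-4))*(-4 - 3)² + A(-3) = ((5*(2*(5 + 2² + 2*2)²))*2 - 1*(-4))*(-4 - 3)² + (⅛)*(-3) = ((5*(2*(5 + 4 + 4)²))*2 + 4)*(-7)² - 3/8 = ((5*(2*13²))*2 + 4)*49 - 3/8 = ((5*(2*169))*2 + 4)*49 - 3/8 = ((5*338)*2 + 4)*49 - 3/8 = (1690*2 + 4)*49 - 3/8 = (3380 + 4)*49 - 3/8 = 3384*49 - 3/8 = 165816 - 3/8 = 1326525/8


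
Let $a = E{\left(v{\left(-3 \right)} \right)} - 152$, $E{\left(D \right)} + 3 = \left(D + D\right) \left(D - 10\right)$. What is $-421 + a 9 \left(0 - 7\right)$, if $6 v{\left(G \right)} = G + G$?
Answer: $7958$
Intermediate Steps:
$v{\left(G \right)} = \frac{G}{3}$ ($v{\left(G \right)} = \frac{G + G}{6} = \frac{2 G}{6} = \frac{G}{3}$)
$E{\left(D \right)} = -3 + 2 D \left(-10 + D\right)$ ($E{\left(D \right)} = -3 + \left(D + D\right) \left(D - 10\right) = -3 + 2 D \left(-10 + D\right)$)
$a = -133$ ($a = \left(-3 - 20 \cdot \frac{1}{3} \left(-3\right) + 2 \left(\frac{1}{3} \left(-3\right)\right)^{2}\right) - 152 = \left(-3 - -20 + 2 \left(-1\right)^{2}\right) - 152 = \left(-3 + 20 + 2 \cdot 1\right) - 152 = \left(-3 + 20 + 2\right) - 152 = 19 - 152 = -133$)
$-421 + a 9 \left(0 - 7\right) = -421 - 133 \cdot 9 \left(0 - 7\right) = -421 - 133 \cdot 9 \left(-7\right) = -421 - -8379 = -421 + 8379 = 7958$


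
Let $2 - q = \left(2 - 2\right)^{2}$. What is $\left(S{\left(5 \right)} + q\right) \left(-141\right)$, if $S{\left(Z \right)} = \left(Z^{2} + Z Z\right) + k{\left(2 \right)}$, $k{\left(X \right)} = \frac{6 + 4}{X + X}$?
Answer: $- \frac{15369}{2} \approx -7684.5$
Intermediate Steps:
$k{\left(X \right)} = \frac{5}{X}$ ($k{\left(X \right)} = \frac{10}{2 X} = 10 \frac{1}{2 X} = \frac{5}{X}$)
$q = 2$ ($q = 2 - \left(2 - 2\right)^{2} = 2 - 0^{2} = 2 - 0 = 2 + 0 = 2$)
$S{\left(Z \right)} = \frac{5}{2} + 2 Z^{2}$ ($S{\left(Z \right)} = \left(Z^{2} + Z Z\right) + \frac{5}{2} = \left(Z^{2} + Z^{2}\right) + 5 \cdot \frac{1}{2} = 2 Z^{2} + \frac{5}{2} = \frac{5}{2} + 2 Z^{2}$)
$\left(S{\left(5 \right)} + q\right) \left(-141\right) = \left(\left(\frac{5}{2} + 2 \cdot 5^{2}\right) + 2\right) \left(-141\right) = \left(\left(\frac{5}{2} + 2 \cdot 25\right) + 2\right) \left(-141\right) = \left(\left(\frac{5}{2} + 50\right) + 2\right) \left(-141\right) = \left(\frac{105}{2} + 2\right) \left(-141\right) = \frac{109}{2} \left(-141\right) = - \frac{15369}{2}$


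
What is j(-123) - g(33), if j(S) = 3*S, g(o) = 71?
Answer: -440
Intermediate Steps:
j(-123) - g(33) = 3*(-123) - 1*71 = -369 - 71 = -440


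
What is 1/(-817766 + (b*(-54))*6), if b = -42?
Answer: -1/804158 ≈ -1.2435e-6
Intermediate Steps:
1/(-817766 + (b*(-54))*6) = 1/(-817766 - 42*(-54)*6) = 1/(-817766 + 2268*6) = 1/(-817766 + 13608) = 1/(-804158) = -1/804158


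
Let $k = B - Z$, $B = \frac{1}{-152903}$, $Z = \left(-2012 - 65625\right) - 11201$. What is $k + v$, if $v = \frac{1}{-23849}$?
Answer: $\frac{287489361385434}{3646583647} \approx 78838.0$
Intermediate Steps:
$Z = -78838$ ($Z = -67637 - 11201 = -78838$)
$B = - \frac{1}{152903} \approx -6.5401 \cdot 10^{-6}$
$k = \frac{12054566713}{152903}$ ($k = - \frac{1}{152903} - -78838 = - \frac{1}{152903} + 78838 = \frac{12054566713}{152903} \approx 78838.0$)
$v = - \frac{1}{23849} \approx -4.193 \cdot 10^{-5}$
$k + v = \frac{12054566713}{152903} - \frac{1}{23849} = \frac{287489361385434}{3646583647}$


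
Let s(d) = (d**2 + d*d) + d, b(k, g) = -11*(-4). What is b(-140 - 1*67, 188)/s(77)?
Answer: 4/1085 ≈ 0.0036866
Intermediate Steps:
b(k, g) = 44
s(d) = d + 2*d**2 (s(d) = (d**2 + d**2) + d = 2*d**2 + d = d + 2*d**2)
b(-140 - 1*67, 188)/s(77) = 44/((77*(1 + 2*77))) = 44/((77*(1 + 154))) = 44/((77*155)) = 44/11935 = 44*(1/11935) = 4/1085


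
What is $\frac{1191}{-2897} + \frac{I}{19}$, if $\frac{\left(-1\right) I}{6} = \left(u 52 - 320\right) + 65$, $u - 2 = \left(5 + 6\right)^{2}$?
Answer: $- \frac{106765491}{55043} \approx -1939.7$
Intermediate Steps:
$u = 123$ ($u = 2 + \left(5 + 6\right)^{2} = 2 + 11^{2} = 2 + 121 = 123$)
$I = -36846$ ($I = - 6 \left(\left(123 \cdot 52 - 320\right) + 65\right) = - 6 \left(\left(6396 - 320\right) + 65\right) = - 6 \left(6076 + 65\right) = \left(-6\right) 6141 = -36846$)
$\frac{1191}{-2897} + \frac{I}{19} = \frac{1191}{-2897} - \frac{36846}{19} = 1191 \left(- \frac{1}{2897}\right) - \frac{36846}{19} = - \frac{1191}{2897} - \frac{36846}{19} = - \frac{106765491}{55043}$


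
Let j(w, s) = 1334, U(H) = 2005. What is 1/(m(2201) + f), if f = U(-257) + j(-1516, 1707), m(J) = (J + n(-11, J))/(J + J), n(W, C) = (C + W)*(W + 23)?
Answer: 4402/14726759 ≈ 0.00029891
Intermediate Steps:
n(W, C) = (23 + W)*(C + W) (n(W, C) = (C + W)*(23 + W) = (23 + W)*(C + W))
m(J) = (-132 + 13*J)/(2*J) (m(J) = (J + ((-11)² + 23*J + 23*(-11) + J*(-11)))/(J + J) = (J + (121 + 23*J - 253 - 11*J))/((2*J)) = (J + (-132 + 12*J))*(1/(2*J)) = (-132 + 13*J)*(1/(2*J)) = (-132 + 13*J)/(2*J))
f = 3339 (f = 2005 + 1334 = 3339)
1/(m(2201) + f) = 1/((13/2 - 66/2201) + 3339) = 1/(28481/4402 + 3339) = 1/(14726759/4402) = 4402/14726759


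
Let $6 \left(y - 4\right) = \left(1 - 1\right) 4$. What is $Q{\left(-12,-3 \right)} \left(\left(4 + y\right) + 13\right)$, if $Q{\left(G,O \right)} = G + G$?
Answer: $-504$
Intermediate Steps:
$y = 4$ ($y = 4 + \frac{\left(1 - 1\right) 4}{6} = 4 + \frac{0 \cdot 4}{6} = 4 + \frac{1}{6} \cdot 0 = 4 + 0 = 4$)
$Q{\left(G,O \right)} = 2 G$
$Q{\left(-12,-3 \right)} \left(\left(4 + y\right) + 13\right) = 2 \left(-12\right) \left(\left(4 + 4\right) + 13\right) = - 24 \left(8 + 13\right) = \left(-24\right) 21 = -504$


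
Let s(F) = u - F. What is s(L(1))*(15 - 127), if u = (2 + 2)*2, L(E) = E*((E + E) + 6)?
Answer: 0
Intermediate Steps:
L(E) = E*(6 + 2*E) (L(E) = E*(2*E + 6) = E*(6 + 2*E))
u = 8 (u = 4*2 = 8)
s(F) = 8 - F
s(L(1))*(15 - 127) = (8 - 2*(3 + 1))*(15 - 127) = (8 - 2*4)*(-112) = (8 - 1*8)*(-112) = (8 - 8)*(-112) = 0*(-112) = 0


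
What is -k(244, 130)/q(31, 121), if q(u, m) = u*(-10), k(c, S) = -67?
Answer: -67/310 ≈ -0.21613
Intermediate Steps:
q(u, m) = -10*u
-k(244, 130)/q(31, 121) = -(-67)/((-10*31)) = -(-67)/(-310) = -(-67)*(-1)/310 = -1*67/310 = -67/310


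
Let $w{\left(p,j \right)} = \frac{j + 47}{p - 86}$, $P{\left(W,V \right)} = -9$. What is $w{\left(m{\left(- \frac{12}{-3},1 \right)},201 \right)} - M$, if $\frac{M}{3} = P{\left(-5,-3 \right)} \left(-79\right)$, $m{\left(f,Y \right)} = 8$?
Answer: $- \frac{83311}{39} \approx -2136.2$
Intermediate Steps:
$M = 2133$ ($M = 3 \left(\left(-9\right) \left(-79\right)\right) = 3 \cdot 711 = 2133$)
$w{\left(p,j \right)} = \frac{47 + j}{-86 + p}$
$w{\left(m{\left(- \frac{12}{-3},1 \right)},201 \right)} - M = \frac{47 + 201}{-86 + 8} - 2133 = \frac{1}{-78} \cdot 248 - 2133 = \left(- \frac{1}{78}\right) 248 - 2133 = - \frac{124}{39} - 2133 = - \frac{83311}{39}$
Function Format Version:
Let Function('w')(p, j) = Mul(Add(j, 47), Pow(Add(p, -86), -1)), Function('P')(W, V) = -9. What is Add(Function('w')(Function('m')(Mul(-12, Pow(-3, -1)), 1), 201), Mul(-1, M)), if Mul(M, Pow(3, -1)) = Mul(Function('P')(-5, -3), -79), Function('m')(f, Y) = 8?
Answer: Rational(-83311, 39) ≈ -2136.2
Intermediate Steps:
M = 2133 (M = Mul(3, Mul(-9, -79)) = Mul(3, 711) = 2133)
Function('w')(p, j) = Mul(Pow(Add(-86, p), -1), Add(47, j)) (Function('w')(p, j) = Mul(Add(47, j), Pow(Add(-86, p), -1)) = Mul(Pow(Add(-86, p), -1), Add(47, j)))
Add(Function('w')(Function('m')(Mul(-12, Pow(-3, -1)), 1), 201), Mul(-1, M)) = Add(Mul(Pow(Add(-86, 8), -1), Add(47, 201)), Mul(-1, 2133)) = Add(Mul(Pow(-78, -1), 248), -2133) = Add(Mul(Rational(-1, 78), 248), -2133) = Add(Rational(-124, 39), -2133) = Rational(-83311, 39)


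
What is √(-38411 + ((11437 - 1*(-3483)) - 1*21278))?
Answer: I*√44769 ≈ 211.59*I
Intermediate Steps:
√(-38411 + ((11437 - 1*(-3483)) - 1*21278)) = √(-38411 + ((11437 + 3483) - 21278)) = √(-38411 + (14920 - 21278)) = √(-38411 - 6358) = √(-44769) = I*√44769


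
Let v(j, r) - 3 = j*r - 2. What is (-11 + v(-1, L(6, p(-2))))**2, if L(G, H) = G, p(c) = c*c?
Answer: 256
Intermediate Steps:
p(c) = c**2
v(j, r) = 1 + j*r (v(j, r) = 3 + (j*r - 2) = 3 + (-2 + j*r) = 1 + j*r)
(-11 + v(-1, L(6, p(-2))))**2 = (-11 + (1 - 1*6))**2 = (-11 + (1 - 6))**2 = (-11 - 5)**2 = (-16)**2 = 256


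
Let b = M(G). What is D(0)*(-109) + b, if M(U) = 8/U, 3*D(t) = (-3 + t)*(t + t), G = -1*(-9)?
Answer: 8/9 ≈ 0.88889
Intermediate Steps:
G = 9
D(t) = 2*t*(-3 + t)/3 (D(t) = ((-3 + t)*(t + t))/3 = ((-3 + t)*(2*t))/3 = (2*t*(-3 + t))/3 = 2*t*(-3 + t)/3)
b = 8/9 ≈ 0.88889
D(0)*(-109) + b = ((⅔)*0*(-3 + 0))*(-109) + 8/9 = ((⅔)*0*(-3))*(-109) + 8/9 = 0*(-109) + 8/9 = 0 + 8/9 = 8/9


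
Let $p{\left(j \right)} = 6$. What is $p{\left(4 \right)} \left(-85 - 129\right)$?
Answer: $-1284$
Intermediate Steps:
$p{\left(4 \right)} \left(-85 - 129\right) = 6 \left(-85 - 129\right) = 6 \left(-214\right) = -1284$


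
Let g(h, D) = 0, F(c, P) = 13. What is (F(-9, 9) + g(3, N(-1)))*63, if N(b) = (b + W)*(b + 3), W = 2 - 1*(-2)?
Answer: 819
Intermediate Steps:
W = 4 (W = 2 + 2 = 4)
N(b) = (3 + b)*(4 + b) (N(b) = (b + 4)*(b + 3) = (4 + b)*(3 + b) = (3 + b)*(4 + b))
(F(-9, 9) + g(3, N(-1)))*63 = (13 + 0)*63 = 13*63 = 819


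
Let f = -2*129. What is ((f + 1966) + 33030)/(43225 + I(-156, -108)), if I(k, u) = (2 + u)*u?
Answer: 34738/54673 ≈ 0.63538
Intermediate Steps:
I(k, u) = u*(2 + u)
f = -258
((f + 1966) + 33030)/(43225 + I(-156, -108)) = ((-258 + 1966) + 33030)/(43225 - 108*(2 - 108)) = (1708 + 33030)/(43225 - 108*(-106)) = 34738/(43225 + 11448) = 34738/54673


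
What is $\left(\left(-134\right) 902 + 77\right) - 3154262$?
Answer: $-3275053$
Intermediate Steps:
$\left(\left(-134\right) 902 + 77\right) - 3154262 = \left(-120868 + 77\right) - 3154262 = -120791 - 3154262 = -3275053$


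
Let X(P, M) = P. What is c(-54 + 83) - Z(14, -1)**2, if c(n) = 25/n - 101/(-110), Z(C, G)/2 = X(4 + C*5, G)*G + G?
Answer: -71769321/3190 ≈ -22498.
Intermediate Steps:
Z(C, G) = 2*G + 2*G*(4 + 5*C) (Z(C, G) = 2*((4 + C*5)*G + G) = 2*((4 + 5*C)*G + G) = 2*(G*(4 + 5*C) + G) = 2*(G + G*(4 + 5*C)) = 2*G + 2*G*(4 + 5*C))
c(n) = 101/110 + 25/n (c(n) = 25/n - 101*(-1/110) = 25/n + 101/110 = 101/110 + 25/n)
c(-54 + 83) - Z(14, -1)**2 = (101/110 + 25/(-54 + 83)) - (10*(-1)*(1 + 14))**2 = (101/110 + 25/29) - (10*(-1)*15)**2 = (101/110 + 25*(1/29)) - 1*(-150)**2 = (101/110 + 25/29) - 1*22500 = 5679/3190 - 22500 = -71769321/3190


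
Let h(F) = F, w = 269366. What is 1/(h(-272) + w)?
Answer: 1/269094 ≈ 3.7162e-6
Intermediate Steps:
1/(h(-272) + w) = 1/(-272 + 269366) = 1/269094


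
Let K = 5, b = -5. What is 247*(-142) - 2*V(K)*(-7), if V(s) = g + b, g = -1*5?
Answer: -35214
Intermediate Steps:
g = -5
V(s) = -10 (V(s) = -5 - 5 = -10)
247*(-142) - 2*V(K)*(-7) = 247*(-142) - 2*(-10)*(-7) = -35074 + 20*(-7) = -35074 - 140 = -35214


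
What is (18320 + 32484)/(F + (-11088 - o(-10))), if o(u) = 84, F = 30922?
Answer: 25402/9875 ≈ 2.5724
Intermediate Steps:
(18320 + 32484)/(F + (-11088 - o(-10))) = (18320 + 32484)/(30922 + (-11088 - 1*84)) = 50804/(30922 + (-11088 - 84)) = 50804/(30922 - 11172) = 50804/19750 = 50804*(1/19750) = 25402/9875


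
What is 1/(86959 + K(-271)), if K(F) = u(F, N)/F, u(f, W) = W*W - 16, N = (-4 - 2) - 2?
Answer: 271/23565841 ≈ 1.1500e-5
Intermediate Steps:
N = -8 (N = -6 - 2 = -8)
u(f, W) = -16 + W² (u(f, W) = W² - 16 = -16 + W²)
K(F) = 48/F (K(F) = (-16 + (-8)²)/F = (-16 + 64)/F = 48/F)
1/(86959 + K(-271)) = 1/(86959 + 48/(-271)) = 1/(86959 + 48*(-1/271)) = 1/(86959 - 48/271) = 1/(23565841/271) = 271/23565841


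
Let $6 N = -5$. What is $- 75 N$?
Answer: $\frac{125}{2} \approx 62.5$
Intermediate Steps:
$N = - \frac{5}{6}$ ($N = \frac{1}{6} \left(-5\right) = - \frac{5}{6} \approx -0.83333$)
$- 75 N = \left(-75\right) \left(- \frac{5}{6}\right) = \frac{125}{2}$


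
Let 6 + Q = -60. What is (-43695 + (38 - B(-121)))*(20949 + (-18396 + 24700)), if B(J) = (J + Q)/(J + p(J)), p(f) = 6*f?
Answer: -91613848318/77 ≈ -1.1898e+9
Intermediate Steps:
Q = -66 (Q = -6 - 60 = -66)
B(J) = (-66 + J)/(7*J) (B(J) = (J - 66)/(J + 6*J) = (-66 + J)/((7*J)) = (-66 + J)*(1/(7*J)) = (-66 + J)/(7*J))
(-43695 + (38 - B(-121)))*(20949 + (-18396 + 24700)) = (-43695 + (38 - (-66 - 121)/(7*(-121))))*(20949 + (-18396 + 24700)) = (-43695 + (38 - (-1)*(-187)/(7*121)))*(20949 + 6304) = (-43695 + (38 - 1*17/77))*27253 = (-43695 + (38 - 17/77))*27253 = (-43695 + 2909/77)*27253 = -3361606/77*27253 = -91613848318/77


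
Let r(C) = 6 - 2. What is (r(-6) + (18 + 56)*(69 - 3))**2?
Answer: 23892544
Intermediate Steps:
r(C) = 4
(r(-6) + (18 + 56)*(69 - 3))**2 = (4 + (18 + 56)*(69 - 3))**2 = (4 + 74*66)**2 = (4 + 4884)**2 = 4888**2 = 23892544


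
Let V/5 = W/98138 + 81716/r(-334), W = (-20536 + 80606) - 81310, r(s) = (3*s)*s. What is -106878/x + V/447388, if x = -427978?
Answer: 98153230333738122281/393040392423284338836 ≈ 0.24973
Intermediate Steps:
r(s) = 3*s²
W = -21240 (W = 60070 - 81310 = -21240)
V = 569435305/4105456023 (V = 5*(-21240/98138 + 81716/((3*(-334)²))) = 5*(-21240*1/98138 + 81716/((3*111556))) = 5*(-10620/49069 + 81716/334668) = 5*(-10620/49069 + 81716*(1/334668)) = 5*(-10620/49069 + 20429/83667) = 5*(113887061/4105456023) = 569435305/4105456023 ≈ 0.13870)
-106878/x + V/447388 = -106878/(-427978) + (569435305/4105456023)/447388 = -106878*(-1/427978) + (569435305/4105456023)*(1/447388) = 53439/213989 + 569435305/1836731759217924 = 98153230333738122281/393040392423284338836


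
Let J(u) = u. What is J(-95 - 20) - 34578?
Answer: -34693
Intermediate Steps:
J(-95 - 20) - 34578 = (-95 - 20) - 34578 = -115 - 34578 = -34693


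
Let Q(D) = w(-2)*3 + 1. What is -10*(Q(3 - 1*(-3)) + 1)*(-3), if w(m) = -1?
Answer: -30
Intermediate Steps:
Q(D) = -2 (Q(D) = -1*3 + 1 = -3 + 1 = -2)
-10*(Q(3 - 1*(-3)) + 1)*(-3) = -10*(-2 + 1)*(-3) = -(-10)*(-3) = -10*3 = -30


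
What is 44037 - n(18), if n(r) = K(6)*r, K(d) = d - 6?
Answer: 44037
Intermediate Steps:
K(d) = -6 + d
n(r) = 0 (n(r) = (-6 + 6)*r = 0*r = 0)
44037 - n(18) = 44037 - 1*0 = 44037 + 0 = 44037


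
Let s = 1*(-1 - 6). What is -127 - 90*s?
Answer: 503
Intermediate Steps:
s = -7 (s = 1*(-7) = -7)
-127 - 90*s = -127 - 90*(-7) = -127 + 630 = 503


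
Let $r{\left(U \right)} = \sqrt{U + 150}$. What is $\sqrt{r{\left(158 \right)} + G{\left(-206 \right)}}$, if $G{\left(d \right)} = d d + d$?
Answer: $\sqrt{42230 + 2 \sqrt{77}} \approx 205.54$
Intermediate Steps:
$G{\left(d \right)} = d + d^{2}$ ($G{\left(d \right)} = d^{2} + d = d + d^{2}$)
$r{\left(U \right)} = \sqrt{150 + U}$
$\sqrt{r{\left(158 \right)} + G{\left(-206 \right)}} = \sqrt{\sqrt{150 + 158} - 206 \left(1 - 206\right)} = \sqrt{\sqrt{308} - -42230} = \sqrt{2 \sqrt{77} + 42230} = \sqrt{42230 + 2 \sqrt{77}}$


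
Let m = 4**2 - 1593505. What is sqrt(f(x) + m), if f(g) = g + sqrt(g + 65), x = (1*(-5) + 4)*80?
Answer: sqrt(-1593569 + I*sqrt(15)) ≈ 0.e-3 + 1262.4*I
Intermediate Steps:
x = -80 (x = (-5 + 4)*80 = -1*80 = -80)
f(g) = g + sqrt(65 + g)
m = -1593489 (m = 16 - 1593505 = -1593489)
sqrt(f(x) + m) = sqrt((-80 + sqrt(65 - 80)) - 1593489) = sqrt((-80 + sqrt(-15)) - 1593489) = sqrt((-80 + I*sqrt(15)) - 1593489) = sqrt(-1593569 + I*sqrt(15))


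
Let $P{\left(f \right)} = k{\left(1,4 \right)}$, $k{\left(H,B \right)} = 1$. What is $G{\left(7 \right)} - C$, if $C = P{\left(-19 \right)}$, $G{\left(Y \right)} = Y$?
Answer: $6$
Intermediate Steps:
$P{\left(f \right)} = 1$
$C = 1$
$G{\left(7 \right)} - C = 7 - 1 = 6$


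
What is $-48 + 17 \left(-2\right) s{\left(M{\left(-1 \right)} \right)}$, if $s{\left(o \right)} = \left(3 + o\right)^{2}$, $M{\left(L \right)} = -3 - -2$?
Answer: $-184$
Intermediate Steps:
$M{\left(L \right)} = -1$ ($M{\left(L \right)} = -3 + 2 = -1$)
$-48 + 17 \left(-2\right) s{\left(M{\left(-1 \right)} \right)} = -48 + 17 \left(-2\right) \left(3 - 1\right)^{2} = -48 - 34 \cdot 2^{2} = -48 - 136 = -184$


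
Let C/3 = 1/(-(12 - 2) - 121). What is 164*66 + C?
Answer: 1417941/131 ≈ 10824.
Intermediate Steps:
C = -3/131 (C = 3/(-(12 - 2) - 121) = 3/(-1*10 - 121) = 3/(-10 - 121) = 3/(-131) = 3*(-1/131) = -3/131 ≈ -0.022901)
164*66 + C = 164*66 - 3/131 = 10824 - 3/131 = 1417941/131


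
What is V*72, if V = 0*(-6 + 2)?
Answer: 0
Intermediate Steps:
V = 0 (V = 0*(-4) = 0)
V*72 = 0*72 = 0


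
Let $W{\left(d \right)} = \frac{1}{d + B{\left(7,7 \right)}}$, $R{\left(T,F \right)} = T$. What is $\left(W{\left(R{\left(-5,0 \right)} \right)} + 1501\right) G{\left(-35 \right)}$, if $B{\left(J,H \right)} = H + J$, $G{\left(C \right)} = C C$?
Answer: $\frac{16549750}{9} \approx 1.8389 \cdot 10^{6}$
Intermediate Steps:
$G{\left(C \right)} = C^{2}$
$W{\left(d \right)} = \frac{1}{14 + d}$ ($W{\left(d \right)} = \frac{1}{d + \left(7 + 7\right)} = \frac{1}{d + 14} = \frac{1}{14 + d}$)
$\left(W{\left(R{\left(-5,0 \right)} \right)} + 1501\right) G{\left(-35 \right)} = \left(\frac{1}{14 - 5} + 1501\right) \left(-35\right)^{2} = \left(\frac{1}{9} + 1501\right) 1225 = \frac{13510}{9} \cdot 1225 = \frac{16549750}{9}$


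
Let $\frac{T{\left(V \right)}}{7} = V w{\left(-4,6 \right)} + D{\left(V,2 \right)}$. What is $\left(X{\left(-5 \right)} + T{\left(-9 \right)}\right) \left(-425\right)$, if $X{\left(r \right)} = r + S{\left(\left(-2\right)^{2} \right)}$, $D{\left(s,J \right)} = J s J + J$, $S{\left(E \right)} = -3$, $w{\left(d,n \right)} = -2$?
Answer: $51000$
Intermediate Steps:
$D{\left(s,J \right)} = J + s J^{2}$ ($D{\left(s,J \right)} = s J^{2} + J = J + s J^{2}$)
$T{\left(V \right)} = 14 + 14 V$ ($T{\left(V \right)} = 7 \left(V \left(-2\right) + 2 \left(1 + 2 V\right)\right) = 7 \left(- 2 V + \left(2 + 4 V\right)\right) = 7 \left(2 + 2 V\right) = 14 + 14 V$)
$X{\left(r \right)} = -3 + r$ ($X{\left(r \right)} = r - 3 = -3 + r$)
$\left(X{\left(-5 \right)} + T{\left(-9 \right)}\right) \left(-425\right) = \left(\left(-3 - 5\right) + \left(14 + 14 \left(-9\right)\right)\right) \left(-425\right) = \left(-8 + \left(14 - 126\right)\right) \left(-425\right) = \left(-8 - 112\right) \left(-425\right) = \left(-120\right) \left(-425\right) = 51000$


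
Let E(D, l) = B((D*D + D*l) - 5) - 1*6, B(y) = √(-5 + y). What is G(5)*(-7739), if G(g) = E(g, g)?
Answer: 46434 - 15478*√10 ≈ -2511.7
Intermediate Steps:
E(D, l) = -6 + √(-10 + D² + D*l) (E(D, l) = √(-5 + ((D*D + D*l) - 5)) - 1*6 = √(-5 + ((D² + D*l) - 5)) - 6 = √(-5 + (-5 + D² + D*l)) - 6 = √(-10 + D² + D*l) - 6 = -6 + √(-10 + D² + D*l))
G(g) = -6 + √(-10 + 2*g²) (G(g) = -6 + √(-10 + g² + g*g) = -6 + √(-10 + g² + g²) = -6 + √(-10 + 2*g²))
G(5)*(-7739) = (-6 + √(-10 + 2*5²))*(-7739) = (-6 + √(-10 + 2*25))*(-7739) = (-6 + √(-10 + 50))*(-7739) = (-6 + √40)*(-7739) = (-6 + 2*√10)*(-7739) = 46434 - 15478*√10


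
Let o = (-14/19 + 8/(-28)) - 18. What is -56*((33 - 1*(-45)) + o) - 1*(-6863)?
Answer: 67645/19 ≈ 3560.3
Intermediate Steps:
o = -2530/133 (o = (-14*1/19 + 8*(-1/28)) - 18 = (-14/19 - 2/7) - 18 = -136/133 - 18 = -2530/133 ≈ -19.023)
-56*((33 - 1*(-45)) + o) - 1*(-6863) = -56*((33 - 1*(-45)) - 2530/133) - 1*(-6863) = -56*((33 + 45) - 2530/133) + 6863 = -56*(78 - 2530/133) + 6863 = -56*7844/133 + 6863 = -62752/19 + 6863 = 67645/19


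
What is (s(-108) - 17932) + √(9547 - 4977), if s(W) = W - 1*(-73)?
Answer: -17967 + √4570 ≈ -17899.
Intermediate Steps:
s(W) = 73 + W (s(W) = W + 73 = 73 + W)
(s(-108) - 17932) + √(9547 - 4977) = ((73 - 108) - 17932) + √(9547 - 4977) = (-35 - 17932) + √4570 = -17967 + √4570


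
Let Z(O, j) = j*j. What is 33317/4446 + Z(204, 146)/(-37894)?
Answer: 583871731/84238362 ≈ 6.9312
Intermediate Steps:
Z(O, j) = j²
33317/4446 + Z(204, 146)/(-37894) = 33317/4446 + 146²/(-37894) = 33317*(1/4446) + 21316*(-1/37894) = 33317/4446 - 10658/18947 = 583871731/84238362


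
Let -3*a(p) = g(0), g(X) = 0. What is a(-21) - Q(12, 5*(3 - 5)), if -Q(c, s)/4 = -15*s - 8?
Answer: 568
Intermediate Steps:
Q(c, s) = 32 + 60*s (Q(c, s) = -4*(-15*s - 8) = -4*(-8 - 15*s) = 32 + 60*s)
a(p) = 0 (a(p) = -1/3*0 = 0)
a(-21) - Q(12, 5*(3 - 5)) = 0 - (32 + 60*(5*(3 - 5))) = 0 - (32 + 60*(5*(-2))) = 0 - (32 + 60*(-10)) = 0 - (32 - 600) = 0 - 1*(-568) = 0 + 568 = 568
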